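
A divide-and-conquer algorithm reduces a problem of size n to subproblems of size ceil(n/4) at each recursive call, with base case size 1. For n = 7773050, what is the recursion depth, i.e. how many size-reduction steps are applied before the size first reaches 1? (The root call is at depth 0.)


Each step divides the size by 4 (rounding up); after k steps the size is ceil(n/4^k), which equals 1 exactly when 4^k >= n.
So the depth is the smallest k with 4^k >= 7773050, i.e. ceil(log_4(7773050)).
4^11 = 4194304 < 7773050 <= 16777216 = 4^12
Recursion depth = 12


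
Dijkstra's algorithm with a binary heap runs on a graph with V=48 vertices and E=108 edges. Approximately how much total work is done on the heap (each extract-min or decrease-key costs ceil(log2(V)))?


Dijkstra with a binary heap: each vertex is extracted once, each edge may relax once.
Each heap operation costs O(log V).
V + E = 48 + 108 = 156
ceil(log2(48)) = 6 (since 2^5 = 32 < 48 <= 64 = 2^6)
Total heap work = (V+E) * ceil(log2(V)) = 156 * 6 = 936


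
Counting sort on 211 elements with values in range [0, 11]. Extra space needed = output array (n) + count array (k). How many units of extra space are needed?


Output array size: 211 (to store sorted result)
Count array size: 12 (one slot per possible value, range 0 to 11)
Total extra space = 211 + 12 = 223


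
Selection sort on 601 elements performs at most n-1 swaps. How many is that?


Each of the 600 passes places one element in its final position.
Pass 1: swap minimum into position 0
Pass 2: swap minimum of remaining into position 1
...
Pass 600: last two elements, one swap
Maximum swaps = 601 - 1 = 600


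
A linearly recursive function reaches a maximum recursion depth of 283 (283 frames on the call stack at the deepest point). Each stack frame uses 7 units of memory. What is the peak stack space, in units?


Maximum recursion depth = 283 frames
Memory per frame = 7 units
Total stack space = depth * frame_size
= 283 * 7 = 1981


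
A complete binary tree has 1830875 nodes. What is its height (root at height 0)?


In a complete binary tree, level k holds nodes 2^k .. 2^(k+1)-1 (1-indexed).
Height = floor(log2(n)) = floor(log2(1830875)) = 20
Check: 2^20 = 1048576 <= 1830875 < 2097152 = 2^21


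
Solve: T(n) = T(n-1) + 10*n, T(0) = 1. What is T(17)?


Expanding the recurrence:
T(17) = T(16) + 10*17
       = T(15) + 10*16 + 10*17
       ...
       = T(0) + 10*(1 + 2 + ... + 17)
       = 1 + 10 * 17*18/2
       = 1 + 10 * 153
       = 1 + 1530 = 1531


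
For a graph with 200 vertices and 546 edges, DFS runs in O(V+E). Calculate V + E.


A full DFS traversal visits each vertex once and examines each edge once.
V = 200
E = 546
Sum = 200 + 546 = 746


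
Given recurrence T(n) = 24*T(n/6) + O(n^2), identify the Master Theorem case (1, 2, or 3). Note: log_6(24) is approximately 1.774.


Master Theorem parameters: a=24, b=6, c=2
log_b(a) = 1.774
Compare b^c with a: 6^2 = 36 > 24, so c > log_b(a).
Comparing c=2 vs log_b(a)=1.774:
2 > 1.774 => Case 3
Result: T(n) = O(n^2)
Master Theorem case = 3


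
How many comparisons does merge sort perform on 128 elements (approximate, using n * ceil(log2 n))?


Recursion depth: ceil(log2(128)) = 7
Each recursion level merges n = 128 elements
Total = 128 * 7 = 896


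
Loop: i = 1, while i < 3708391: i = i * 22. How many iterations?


i multiplies by 22 each step:
i = 1 -> 22 -> 484 -> 10648 -> 234256 -> 5153632 (stop)
Iterations = ceil(log_22(3708391)) = 5


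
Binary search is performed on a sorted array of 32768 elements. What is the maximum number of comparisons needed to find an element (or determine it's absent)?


Binary search halves the search space each comparison:
  Step 1: search space = 32768 -> 16384
  Step 2: search space = 16384 -> 8192
  Step 3: search space = 8192 -> 4096
  Step 4: search space = 4096 -> 2048
  Step 5: search space = 2048 -> 1024
  Step 6: search space = 1024 -> 512
  Step 7: search space = 512 -> 256
  Step 8: search space = 256 -> 128
  Step 9: search space = 128 -> 64
  Step 10: search space = 64 -> 32
  Step 11: search space = 32 -> 16
  Step 12: search space = 16 -> 8
  Step 13: search space = 8 -> 4
  Step 14: search space = 4 -> 2
  Step 15: search space = 2 -> 1
  Step 16: search space = 1 (final check)
Maximum comparisons = floor(log2(32768)) + 1 = 15 + 1 = 16


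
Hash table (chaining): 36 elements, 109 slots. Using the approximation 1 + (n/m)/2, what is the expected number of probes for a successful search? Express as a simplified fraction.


Computing expected probes:
alpha = 36/109
= 1 + alpha/2
= 1 + 36/(2*109)
= (2*109 + 36) / (2*109)
= 254/218 = 127/109


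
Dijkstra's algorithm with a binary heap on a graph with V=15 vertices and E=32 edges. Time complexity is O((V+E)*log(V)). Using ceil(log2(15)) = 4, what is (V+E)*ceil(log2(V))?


Dijkstra with a binary heap: each vertex is extracted once, each edge may relax once.
Each heap operation costs O(log V).
V + E = 15 + 32 = 47
ceil(log2(15)) = 4 (since 2^3 = 8 < 15 <= 16 = 2^4)
Total heap work = (V+E) * ceil(log2(V)) = 47 * 4 = 188


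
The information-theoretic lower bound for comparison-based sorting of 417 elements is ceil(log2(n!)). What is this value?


A binary decision tree of height h has at most 2^h leaves and needs at least n! of them, so h >= ceil(log2(n!)).
417! is far too large to multiply out, so use Stirling's series:
  ln(n!) ~ n ln n - n + (1/2) ln(2 pi n) + 1/(12n)  (error below 1/(360 n^3), negligible here)
  ln(417) = 6.0330862
  n ln n = 417 * 6.0330862 = 2515.7969
  (1/2) ln(2 pi * 417) = (1/2) ln(2620.0883) = 3.9355
  1/(12*417) = 0.0002
  ln(417!) ~ 2515.7969 - 417 + 3.9355 + 0.0002 = 2102.7326
Convert to base 2: log2(417!) = 2102.7326 / ln 2 = 2102.7326 / 0.69314718 = 3033.6019
ceil(3033.6019) = 3034


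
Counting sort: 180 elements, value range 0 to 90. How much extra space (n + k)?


n = 180 (output array)
k = 91 (count array for 91 distinct values)
Extra space = 180 + 91 = 271


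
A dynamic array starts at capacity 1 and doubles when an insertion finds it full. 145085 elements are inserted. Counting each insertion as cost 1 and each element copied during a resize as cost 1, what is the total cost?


n = 145085
Insertion costs: 145085
Resizes copy 1, 2, 4, ... up to the largest power of 2 that is <= n-1 = 145084, i.e. 131072.
Copy costs = 1 + 2 + 4 + 8 + 16 + 32 + 64 + 128 + 256 + 512 + 1024 + 2048 + 4096 + 8192 + 16384 + 32768 + 65536 + 131072 = 262143
Total = 145085 + 262143 = 407228


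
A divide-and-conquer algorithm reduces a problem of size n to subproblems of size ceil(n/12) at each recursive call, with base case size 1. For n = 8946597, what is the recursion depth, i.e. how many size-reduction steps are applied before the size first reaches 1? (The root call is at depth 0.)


Each step divides the size by 12 (rounding up); after k steps the size is ceil(n/12^k), which equals 1 exactly when 12^k >= n.
So the depth is the smallest k with 12^k >= 8946597, i.e. ceil(log_12(8946597)).
12^6 = 2985984 < 8946597 <= 35831808 = 12^7
Recursion depth = 7


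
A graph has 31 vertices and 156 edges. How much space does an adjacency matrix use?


Adjacency matrix: V x V grid of entries
Space = V^2 = 31^2 = 31 * 31 = 961


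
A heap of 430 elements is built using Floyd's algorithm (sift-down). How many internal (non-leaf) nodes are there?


Leaf nodes occupy roughly half the array.
Sift-down is called for each internal node, starting from the last one.
Internal nodes = floor(n/2) = floor(430/2) = 215


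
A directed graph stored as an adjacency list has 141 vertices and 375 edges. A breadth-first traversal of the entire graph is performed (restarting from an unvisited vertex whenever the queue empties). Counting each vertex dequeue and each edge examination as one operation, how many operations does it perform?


A full BFS traversal dequeues each vertex once and examines each edge once.
Vertex visits: 141
Edge visits: 375
V + E = 141 + 375 = 516


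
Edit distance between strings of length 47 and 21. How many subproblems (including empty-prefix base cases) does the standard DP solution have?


The table includes base cases (empty prefixes).
Rows: (m+1) = 48
Columns: (n+1) = 22
Total = 48 * 22 = 1056


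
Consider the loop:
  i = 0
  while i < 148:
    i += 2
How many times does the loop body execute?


Starting at i = 0, each iteration adds 2.
Iterations until i >= 148:
  Iteration 1: i = 0 -> i = 2
  Iteration 2: i = 2 -> i = 4
  Iteration 3: i = 4 -> i = 6
  Iteration 4: i = 6 -> i = 8
  Iteration 5: i = 8 -> i = 10
  Iteration 6: i = 10 -> i = 12
  Iteration 7: i = 12 -> i = 14
  Iteration 8: i = 14 -> i = 16
  ... continuing ...
Total iterations = ceil(148/2) = 74


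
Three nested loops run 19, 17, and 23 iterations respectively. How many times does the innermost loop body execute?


Loop 1 (outermost): 19 iterations
Loop 2 (middle): 17 iterations per outer
Loop 3 (innermost): 23 iterations per middle
Total = 19 * 17 * 23 = 7429


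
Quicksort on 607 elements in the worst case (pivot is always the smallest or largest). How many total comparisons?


In the worst case, each partition step picks the worst pivot:
  Partition 1: 606 comparisons (n-1 elements to compare)
  Partition 2: 605 comparisons
  Partition 3: 604 comparisons
  Partition 4: 603 comparisons
  Partition 5: 602 comparisons
  ...
  Last partition: 0 comparisons
Total = (n-1) + (n-2) + ... + 1 + 0 = n*(n-1)/2
= 607*606/2 = 183921


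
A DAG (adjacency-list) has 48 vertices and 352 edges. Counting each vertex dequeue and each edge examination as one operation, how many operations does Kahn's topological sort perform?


V = 48 (vertex processing)
E = 352 (edge processing)
V + E = 48 + 352 = 400


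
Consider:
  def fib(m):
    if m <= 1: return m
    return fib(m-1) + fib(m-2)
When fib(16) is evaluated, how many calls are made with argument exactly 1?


Let N(m) = number of times fib(m) is called while evaluating fib(16).
N(16) = 1 (the initial call).
N(15) = 1 (only fib(16) calls it).
For 1 <= m <= 14: fib(m) is called by fib(m+1) and fib(m+2), so
  N(m) = N(m+1) + N(m+2).
fib(0) is called only by fib(2), so N(0) = N(2).
Walk down from m=16:
  N(16)=1, N(15)=1, N(14)=2, N(13)=3, N(12)=5, N(11)=8, N(10)=13, N(9)=21, N(8)=34, N(7)=55, N(6)=89, N(5)=144, N(4)=233, N(3)=377, N(2)=610, N(1)=987
N(1) = 987


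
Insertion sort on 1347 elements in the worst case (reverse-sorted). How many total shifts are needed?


In the worst case (reverse-sorted), each element shifts past all previous:
  Element 1: 1 shifts
  Element 2: 2 shifts
  Element 3: 3 shifts
  Element 4: 4 shifts
  Element 5: 5 shifts
  ...
  Element 1346: 1346 shifts
Total = 1 + 2 + ... + 1346
= 1347*(1347-1)/2 = 906531


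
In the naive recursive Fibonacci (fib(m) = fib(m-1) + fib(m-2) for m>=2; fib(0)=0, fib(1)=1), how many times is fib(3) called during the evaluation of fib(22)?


Let N(m) = number of times fib(m) is called while evaluating fib(22).
N(22) = 1 (the initial call).
N(21) = 1 (only fib(22) calls it).
For 1 <= m <= 20: fib(m) is called by fib(m+1) and fib(m+2), so
  N(m) = N(m+1) + N(m+2).
fib(0) is called only by fib(2), so N(0) = N(2).
Walk down from m=22:
  N(22)=1, N(21)=1, N(20)=2, N(19)=3, N(18)=5, N(17)=8, N(16)=13, N(15)=21, N(14)=34, N(13)=55, N(12)=89, N(11)=144, N(10)=233, N(9)=377, N(8)=610, N(7)=987, N(6)=1597, N(5)=2584, N(4)=4181, N(3)=6765
N(3) = 6765


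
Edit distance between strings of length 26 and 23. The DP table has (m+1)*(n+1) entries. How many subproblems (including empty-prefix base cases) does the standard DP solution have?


The table includes base cases (empty prefixes).
Rows: (m+1) = 27
Columns: (n+1) = 24
Total = 27 * 24 = 648


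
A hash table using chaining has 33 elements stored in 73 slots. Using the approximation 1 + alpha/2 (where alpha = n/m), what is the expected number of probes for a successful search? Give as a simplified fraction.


Load factor alpha = n/m = 33/73
Expected probes = 1 + alpha/2 = 1 + 33/(2*73)
= 1 + 33/146
= 146/146 + 33/146
= 179/146


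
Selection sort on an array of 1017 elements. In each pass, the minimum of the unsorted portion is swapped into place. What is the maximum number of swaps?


Selection sort performs one swap per pass:
  Pass 1: find min in positions 0 to 1016, swap with position 0
  Pass 2: find min in positions 1 to 1016, swap with position 1
  Pass 3: find min in positions 2 to 1016, swap with position 2
  Pass 4: find min in positions 3 to 1016, swap with position 3
  Pass 5: find min in positions 4 to 1016, swap with position 4
  ... (1011 more passes)
Total passes (and swaps) = n - 1 = 1017 - 1 = 1016


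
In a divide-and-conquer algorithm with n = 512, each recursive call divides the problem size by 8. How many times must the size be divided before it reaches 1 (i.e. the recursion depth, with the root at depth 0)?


Number of divisions = log_8(512)
Sizes: 512 -> 64 -> 8 -> 1 (3 divisions)
Recursion depth = 3


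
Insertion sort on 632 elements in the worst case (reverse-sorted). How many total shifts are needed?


In the worst case (reverse-sorted), each element shifts past all previous:
  Element 1: 1 shifts
  Element 2: 2 shifts
  Element 3: 3 shifts
  Element 4: 4 shifts
  Element 5: 5 shifts
  ...
  Element 631: 631 shifts
Total = 1 + 2 + ... + 631
= 632*(632-1)/2 = 199396


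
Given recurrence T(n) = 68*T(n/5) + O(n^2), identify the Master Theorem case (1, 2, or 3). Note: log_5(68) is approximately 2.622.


Master Theorem parameters: a=68, b=5, c=2
log_b(a) = 2.622
Compare b^c with a: 5^2 = 25 < 68, so c < log_b(a).
Comparing c=2 vs log_b(a)=2.622:
2 < 2.622 => Case 1
Result: T(n) = O(n^(log_5 68)) ~ O(n^2.622)
Master Theorem case = 1


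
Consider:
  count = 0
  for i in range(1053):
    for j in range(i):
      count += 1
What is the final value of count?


For each i, the inner loop runs i times:
  i=0: inner runs 0 times
  i=1: inner runs 1 time
  i=2: inner runs 2 times
  i=3: inner runs 3 times
  i=4: inner runs 4 times
  i=5: inner runs 5 times
  i=6: inner runs 6 times
  i=7: inner runs 7 times
  ...
Total = 0 + 1 + 2 + ... + 1052 = 1053*(1053-1)/2 = 553878


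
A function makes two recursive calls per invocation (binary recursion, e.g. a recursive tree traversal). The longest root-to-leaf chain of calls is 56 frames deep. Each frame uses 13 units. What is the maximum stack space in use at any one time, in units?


Binary recursion: the two calls run one after the other, so only one root-to-leaf chain of frames is on the stack at a time.
Maximum depth (longest chain) = 56 frames
Each frame = 13 units
Max stack space = 56 * 13 = 728


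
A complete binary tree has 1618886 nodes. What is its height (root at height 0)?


In a complete binary tree, level k holds nodes 2^k .. 2^(k+1)-1 (1-indexed).
Height = floor(log2(n)) = floor(log2(1618886)) = 20
Check: 2^20 = 1048576 <= 1618886 < 2097152 = 2^21


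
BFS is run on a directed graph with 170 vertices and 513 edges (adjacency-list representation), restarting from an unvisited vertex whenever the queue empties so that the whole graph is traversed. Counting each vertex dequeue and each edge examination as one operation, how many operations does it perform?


A full BFS traversal dequeues each vertex exactly once and examines each directed edge exactly once.
V = 170 (vertex processing cost)
E = 513 (edge examination cost)
Total operations proportional to V + E = 170 + 513 = 683


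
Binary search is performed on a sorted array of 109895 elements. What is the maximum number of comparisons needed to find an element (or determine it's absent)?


Binary search halves the search space each comparison:
  Step 1: search space = 109895 -> 54947
  Step 2: search space = 54947 -> 27473
  Step 3: search space = 27473 -> 13736
  Step 4: search space = 13736 -> 6868
  Step 5: search space = 6868 -> 3434
  Step 6: search space = 3434 -> 1717
  Step 7: search space = 1717 -> 858
  Step 8: search space = 858 -> 429
  Step 9: search space = 429 -> 214
  Step 10: search space = 214 -> 107
  Step 11: search space = 107 -> 53
  Step 12: search space = 53 -> 26
  Step 13: search space = 26 -> 13
  Step 14: search space = 13 -> 6
  Step 15: search space = 6 -> 3
  Step 16: search space = 3 -> 1
  Step 17: search space = 1 (final check)
Maximum comparisons = floor(log2(109895)) + 1 = 16 + 1 = 17


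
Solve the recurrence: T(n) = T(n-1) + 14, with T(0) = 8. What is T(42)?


Unrolling the recurrence:
T(42) = T(41) + 14
       = T(40) + 14 + 14
       = T(39) + 14*3
       ...
       = T(0) + 14*42
       = 8 + 588 = 596


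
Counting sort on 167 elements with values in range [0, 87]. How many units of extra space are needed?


Output array size: 167 (to store sorted result)
Count array size: 88 (one slot per possible value, range 0 to 87)
Total extra space = 167 + 88 = 255


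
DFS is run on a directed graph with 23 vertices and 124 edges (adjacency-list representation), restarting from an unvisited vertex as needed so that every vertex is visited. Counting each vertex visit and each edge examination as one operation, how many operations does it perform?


A full DFS traversal processes each vertex exactly once (push/pop on stack).
Each directed edge is examined once.
V = 23, E = 124
V + E = 147


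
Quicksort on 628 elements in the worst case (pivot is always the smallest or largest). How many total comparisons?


In the worst case, each partition step picks the worst pivot:
  Partition 1: 627 comparisons (n-1 elements to compare)
  Partition 2: 626 comparisons
  Partition 3: 625 comparisons
  Partition 4: 624 comparisons
  Partition 5: 623 comparisons
  ...
  Last partition: 0 comparisons
Total = (n-1) + (n-2) + ... + 1 + 0 = n*(n-1)/2
= 628*627/2 = 196878


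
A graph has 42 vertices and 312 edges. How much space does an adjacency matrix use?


Adjacency matrix: V x V grid of entries
Space = V^2 = 42^2 = 42 * 42 = 1764


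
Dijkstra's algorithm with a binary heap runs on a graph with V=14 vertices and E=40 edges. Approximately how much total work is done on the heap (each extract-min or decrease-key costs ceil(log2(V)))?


Dijkstra with a binary heap: each vertex is extracted once, each edge may relax once.
Each heap operation costs O(log V).
V + E = 14 + 40 = 54
ceil(log2(14)) = 4 (since 2^3 = 8 < 14 <= 16 = 2^4)
Total heap work = (V+E) * ceil(log2(V)) = 54 * 4 = 216


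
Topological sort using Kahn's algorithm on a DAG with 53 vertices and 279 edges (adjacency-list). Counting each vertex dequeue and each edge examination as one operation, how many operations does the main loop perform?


Kahn's algorithm:
  1. Compute in-degrees: O(V + E)
  2. Process queue: each vertex dequeued once (O(V))
     each edge examined once (O(E))
Total = V + E = 53 + 279 = 332


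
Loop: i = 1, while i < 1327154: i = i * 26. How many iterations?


i multiplies by 26 each step:
i = 1 -> 26 -> 676 -> 17576 -> 456976 -> 11881376 (stop)
Iterations = ceil(log_26(1327154)) = 5


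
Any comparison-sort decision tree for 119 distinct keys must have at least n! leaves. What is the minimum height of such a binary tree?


A binary decision tree of height h has at most 2^h leaves and needs at least n! of them, so h >= ceil(log2(n!)).
119! is far too large to multiply out, so use Stirling's series:
  ln(n!) ~ n ln n - n + (1/2) ln(2 pi n) + 1/(12n)  (error below 1/(360 n^3), negligible here)
  ln(119) = 4.7791235
  n ln n = 119 * 4.7791235 = 568.7157
  (1/2) ln(2 pi * 119) = (1/2) ln(747.6991) = 3.3085
  1/(12*119) = 0.0007
  ln(119!) ~ 568.7157 - 119 + 3.3085 + 0.0007 = 453.0249
Convert to base 2: log2(119!) = 453.0249 / ln 2 = 453.0249 / 0.69314718 = 653.5768
ceil(653.5768) = 654


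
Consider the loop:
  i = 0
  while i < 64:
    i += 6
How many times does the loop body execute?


Starting at i = 0, each iteration adds 6.
Iterations until i >= 64:
  Iteration 1: i = 0 -> i = 6
  Iteration 2: i = 6 -> i = 12
  Iteration 3: i = 12 -> i = 18
  Iteration 4: i = 18 -> i = 24
  Iteration 5: i = 24 -> i = 30
  Iteration 6: i = 30 -> i = 36
  Iteration 7: i = 36 -> i = 42
  Iteration 8: i = 42 -> i = 48
  ... continuing ...
Total iterations = ceil(64/6) = 11


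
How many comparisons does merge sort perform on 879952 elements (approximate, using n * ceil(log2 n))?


Recursion depth: ceil(log2(879952)) = 20
Each recursion level merges n = 879952 elements
Total = 879952 * 20 = 17599040


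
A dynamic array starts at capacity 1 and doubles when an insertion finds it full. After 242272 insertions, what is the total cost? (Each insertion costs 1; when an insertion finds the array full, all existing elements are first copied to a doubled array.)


Insertion cost: 242272 (one per element)
Resizes occur just before inserting elements 2, 3, 5, 9, ...
Elements copied at each resize: 1 + 2 + 4 + 8 + 16 + 32 + 64 + 128 + 256 + 512 + 1024 + 2048 + 4096 + 8192 + 16384 + 32768 + 65536 + 131072
Sum of copies = 262143 (geometric series: 2^k - 1)
Total = 242272 + 262143 = 504415


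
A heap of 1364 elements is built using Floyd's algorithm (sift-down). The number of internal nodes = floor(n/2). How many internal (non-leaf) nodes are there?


Leaf nodes occupy roughly half the array.
Sift-down is called for each internal node, starting from the last one.
Internal nodes = floor(n/2) = floor(1364/2) = 682


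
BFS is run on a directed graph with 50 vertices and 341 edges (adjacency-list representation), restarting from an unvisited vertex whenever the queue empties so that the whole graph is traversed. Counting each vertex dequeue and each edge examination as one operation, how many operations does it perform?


A full BFS traversal dequeues each vertex exactly once and examines each directed edge exactly once.
V = 50 (vertex processing cost)
E = 341 (edge examination cost)
Total operations proportional to V + E = 50 + 341 = 391


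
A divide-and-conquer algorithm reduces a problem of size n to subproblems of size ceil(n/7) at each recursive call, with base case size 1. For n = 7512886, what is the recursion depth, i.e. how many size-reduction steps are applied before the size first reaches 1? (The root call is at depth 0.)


Each step divides the size by 7 (rounding up); after k steps the size is ceil(n/7^k), which equals 1 exactly when 7^k >= n.
So the depth is the smallest k with 7^k >= 7512886, i.e. ceil(log_7(7512886)).
7^8 = 5764801 < 7512886 <= 40353607 = 7^9
Recursion depth = 9


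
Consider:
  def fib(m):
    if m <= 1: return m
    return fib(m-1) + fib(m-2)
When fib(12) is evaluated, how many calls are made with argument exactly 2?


Let N(m) = number of times fib(m) is called while evaluating fib(12).
N(12) = 1 (the initial call).
N(11) = 1 (only fib(12) calls it).
For 1 <= m <= 10: fib(m) is called by fib(m+1) and fib(m+2), so
  N(m) = N(m+1) + N(m+2).
fib(0) is called only by fib(2), so N(0) = N(2).
Walk down from m=12:
  N(12)=1, N(11)=1, N(10)=2, N(9)=3, N(8)=5, N(7)=8, N(6)=13, N(5)=21, N(4)=34, N(3)=55, N(2)=89
N(2) = 89


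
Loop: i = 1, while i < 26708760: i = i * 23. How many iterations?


i multiplies by 23 each step:
i = 1 -> 23 -> 529 -> 12167 -> 279841 -> 6436343 -> 148035889 (stop)
Iterations = ceil(log_23(26708760)) = 6


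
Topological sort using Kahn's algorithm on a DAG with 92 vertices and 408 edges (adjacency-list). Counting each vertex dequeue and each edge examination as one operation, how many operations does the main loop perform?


Kahn's algorithm:
  1. Compute in-degrees: O(V + E)
  2. Process queue: each vertex dequeued once (O(V))
     each edge examined once (O(E))
Total = V + E = 92 + 408 = 500


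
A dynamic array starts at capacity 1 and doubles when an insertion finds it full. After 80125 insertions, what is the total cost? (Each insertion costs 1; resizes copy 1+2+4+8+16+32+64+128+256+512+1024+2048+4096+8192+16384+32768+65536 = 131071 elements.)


Insertion cost: 80125 (one per element)
Resizes occur just before inserting elements 2, 3, 5, 9, ...
Elements copied at each resize: 1 + 2 + 4 + 8 + 16 + 32 + 64 + 128 + 256 + 512 + 1024 + 2048 + 4096 + 8192 + 16384 + 32768 + 65536
Sum of copies = 131071 (geometric series: 2^k - 1)
Total = 80125 + 131071 = 211196


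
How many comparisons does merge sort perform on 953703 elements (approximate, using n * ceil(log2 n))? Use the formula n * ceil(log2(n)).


Recursion depth: ceil(log2(953703)) = 20
Each recursion level merges n = 953703 elements
Total = 953703 * 20 = 19074060


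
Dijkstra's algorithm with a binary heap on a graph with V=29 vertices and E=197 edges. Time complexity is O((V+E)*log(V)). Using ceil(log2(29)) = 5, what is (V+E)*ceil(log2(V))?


Dijkstra with a binary heap: each vertex is extracted once, each edge may relax once.
Each heap operation costs O(log V).
V + E = 29 + 197 = 226
ceil(log2(29)) = 5 (since 2^4 = 16 < 29 <= 32 = 2^5)
Total heap work = (V+E) * ceil(log2(V)) = 226 * 5 = 1130


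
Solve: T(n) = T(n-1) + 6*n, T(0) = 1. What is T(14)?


Expanding the recurrence:
T(14) = T(13) + 6*14
       = T(12) + 6*13 + 6*14
       ...
       = T(0) + 6*(1 + 2 + ... + 14)
       = 1 + 6 * 14*15/2
       = 1 + 6 * 105
       = 1 + 630 = 631


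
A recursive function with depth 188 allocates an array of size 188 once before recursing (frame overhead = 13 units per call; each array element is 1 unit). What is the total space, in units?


Array allocation: 188 units (allocated once)
Stack frames: 188 deep * 13 per frame = 2444 units
Total = 188 + 2444 = 2632


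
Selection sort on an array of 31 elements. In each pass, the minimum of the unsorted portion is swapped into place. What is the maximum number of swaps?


Selection sort performs one swap per pass:
  Pass 1: find min in positions 0 to 30, swap with position 0
  Pass 2: find min in positions 1 to 30, swap with position 1
  Pass 3: find min in positions 2 to 30, swap with position 2
  Pass 4: find min in positions 3 to 30, swap with position 3
  Pass 5: find min in positions 4 to 30, swap with position 4
  ... (25 more passes)
Total passes (and swaps) = n - 1 = 31 - 1 = 30


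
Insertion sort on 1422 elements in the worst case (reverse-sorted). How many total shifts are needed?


In the worst case (reverse-sorted), each element shifts past all previous:
  Element 1: 1 shifts
  Element 2: 2 shifts
  Element 3: 3 shifts
  Element 4: 4 shifts
  Element 5: 5 shifts
  ...
  Element 1421: 1421 shifts
Total = 1 + 2 + ... + 1421
= 1422*(1422-1)/2 = 1010331


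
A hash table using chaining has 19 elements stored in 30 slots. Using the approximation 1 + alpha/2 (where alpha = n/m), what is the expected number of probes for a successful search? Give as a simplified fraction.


Load factor alpha = n/m = 19/30
Expected probes = 1 + alpha/2 = 1 + 19/(2*30)
= 1 + 19/60
= 60/60 + 19/60
= 79/60


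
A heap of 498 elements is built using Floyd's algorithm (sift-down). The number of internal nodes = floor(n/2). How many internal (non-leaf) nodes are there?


Leaf nodes occupy roughly half the array.
Sift-down is called for each internal node, starting from the last one.
Internal nodes = floor(n/2) = floor(498/2) = 249


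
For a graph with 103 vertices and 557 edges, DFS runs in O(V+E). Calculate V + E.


A full DFS traversal visits each vertex once and examines each edge once.
V = 103
E = 557
Sum = 103 + 557 = 660


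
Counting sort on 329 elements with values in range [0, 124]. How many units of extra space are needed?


Output array size: 329 (to store sorted result)
Count array size: 125 (one slot per possible value, range 0 to 124)
Total extra space = 329 + 125 = 454


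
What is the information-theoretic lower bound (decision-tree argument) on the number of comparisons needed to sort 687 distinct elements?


A binary decision tree of height h has at most 2^h leaves and needs at least n! of them, so h >= ceil(log2(n!)).
687! is far too large to multiply out, so use Stirling's series:
  ln(n!) ~ n ln n - n + (1/2) ln(2 pi n) + 1/(12n)  (error below 1/(360 n^3), negligible here)
  ln(687) = 6.5323343
  n ln n = 687 * 6.5323343 = 4487.7137
  (1/2) ln(2 pi * 687) = (1/2) ln(4316.5483) = 4.1851
  1/(12*687) = 0.0001
  ln(687!) ~ 4487.7137 - 687 + 4.1851 + 0.0001 = 3804.8989
Convert to base 2: log2(687!) = 3804.8989 / ln 2 = 3804.8989 / 0.69314718 = 5489.3088
ceil(5489.3088) = 5490


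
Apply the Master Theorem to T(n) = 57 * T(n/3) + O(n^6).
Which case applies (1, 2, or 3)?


The Master Theorem: T(n) = a*T(n/b) + O(n^c)
  a = 57, b = 3, c = 6
log_b(a) = log_3(57) ~ 3.68
Compare b^c with a: 3^6 = 729 > 57, so c > log_b(a).
Since c > log_b(a), Case 3 applies.
T(n) = O(n^6)
Master Theorem case = 3


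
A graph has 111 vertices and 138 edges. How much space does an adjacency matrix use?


Adjacency matrix: V x V grid of entries
Space = V^2 = 111^2 = 111 * 111 = 12321


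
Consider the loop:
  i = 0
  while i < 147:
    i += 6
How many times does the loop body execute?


Starting at i = 0, each iteration adds 6.
Iterations until i >= 147:
  Iteration 1: i = 0 -> i = 6
  Iteration 2: i = 6 -> i = 12
  Iteration 3: i = 12 -> i = 18
  Iteration 4: i = 18 -> i = 24
  Iteration 5: i = 24 -> i = 30
  Iteration 6: i = 30 -> i = 36
  Iteration 7: i = 36 -> i = 42
  Iteration 8: i = 42 -> i = 48
  ... continuing ...
Total iterations = ceil(147/6) = 25


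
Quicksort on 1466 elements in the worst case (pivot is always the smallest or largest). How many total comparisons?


In the worst case, each partition step picks the worst pivot:
  Partition 1: 1465 comparisons (n-1 elements to compare)
  Partition 2: 1464 comparisons
  Partition 3: 1463 comparisons
  Partition 4: 1462 comparisons
  Partition 5: 1461 comparisons
  ...
  Last partition: 0 comparisons
Total = (n-1) + (n-2) + ... + 1 + 0 = n*(n-1)/2
= 1466*1465/2 = 1073845


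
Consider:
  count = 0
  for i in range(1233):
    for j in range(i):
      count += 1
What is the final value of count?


For each i, the inner loop runs i times:
  i=0: inner runs 0 times
  i=1: inner runs 1 time
  i=2: inner runs 2 times
  i=3: inner runs 3 times
  i=4: inner runs 4 times
  i=5: inner runs 5 times
  i=6: inner runs 6 times
  i=7: inner runs 7 times
  ...
Total = 0 + 1 + 2 + ... + 1232 = 1233*(1233-1)/2 = 759528


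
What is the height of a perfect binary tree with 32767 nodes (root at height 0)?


A perfect binary tree with 32767 nodes:
  32767 = 2^15 - 1
  Levels: 0, 1, ..., 14
  Height = 14


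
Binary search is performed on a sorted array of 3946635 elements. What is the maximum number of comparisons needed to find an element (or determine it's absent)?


Binary search halves the search space each comparison:
  Step 1: search space = 3946635 -> 1973317
  Step 2: search space = 1973317 -> 986658
  Step 3: search space = 986658 -> 493329
  Step 4: search space = 493329 -> 246664
  Step 5: search space = 246664 -> 123332
  Step 6: search space = 123332 -> 61666
  Step 7: search space = 61666 -> 30833
  Step 8: search space = 30833 -> 15416
  Step 9: search space = 15416 -> 7708
  Step 10: search space = 7708 -> 3854
  Step 11: search space = 3854 -> 1927
  Step 12: search space = 1927 -> 963
  Step 13: search space = 963 -> 481
  Step 14: search space = 481 -> 240
  Step 15: search space = 240 -> 120
  Step 16: search space = 120 -> 60
  Step 17: search space = 60 -> 30
  Step 18: search space = 30 -> 15
  Step 19: search space = 15 -> 7
  Step 20: search space = 7 -> 3
  Step 21: search space = 3 -> 1
  Step 22: search space = 1 (final check)
Maximum comparisons = floor(log2(3946635)) + 1 = 21 + 1 = 22


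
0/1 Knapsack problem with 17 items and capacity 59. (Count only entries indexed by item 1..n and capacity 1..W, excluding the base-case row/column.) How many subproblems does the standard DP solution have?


The DP table is indexed by (item, capacity).
Rows: 17 items
Columns: 59 capacity values (1 to W)
Total subproblems = 17 * 59 = 1003


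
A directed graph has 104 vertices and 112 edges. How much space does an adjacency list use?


Adjacency list: one list head per vertex + one entry per edge
Vertex heads: 104
Edge entries: 112
Total = 104 + 112 = 216


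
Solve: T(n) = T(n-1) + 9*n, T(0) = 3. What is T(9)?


Expanding the recurrence:
T(9) = T(8) + 9*9
       = T(7) + 9*8 + 9*9
       ...
       = T(0) + 9*(1 + 2 + ... + 9)
       = 3 + 9 * 9*10/2
       = 3 + 9 * 45
       = 3 + 405 = 408


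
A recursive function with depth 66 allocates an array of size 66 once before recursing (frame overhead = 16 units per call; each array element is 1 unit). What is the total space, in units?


Array allocation: 66 units (allocated once)
Stack frames: 66 deep * 16 per frame = 1056 units
Total = 66 + 1056 = 1122


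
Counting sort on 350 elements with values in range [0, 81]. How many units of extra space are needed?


Output array size: 350 (to store sorted result)
Count array size: 82 (one slot per possible value, range 0 to 81)
Total extra space = 350 + 82 = 432


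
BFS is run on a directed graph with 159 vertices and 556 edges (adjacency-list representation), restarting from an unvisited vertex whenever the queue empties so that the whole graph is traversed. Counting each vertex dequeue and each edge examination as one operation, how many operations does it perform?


A full BFS traversal dequeues each vertex exactly once and examines each directed edge exactly once.
V = 159 (vertex processing cost)
E = 556 (edge examination cost)
Total operations proportional to V + E = 159 + 556 = 715


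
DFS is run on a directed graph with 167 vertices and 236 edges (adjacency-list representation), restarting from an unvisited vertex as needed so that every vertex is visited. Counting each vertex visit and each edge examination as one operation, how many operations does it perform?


A full DFS traversal processes each vertex exactly once (push/pop on stack).
Each directed edge is examined once.
V = 167, E = 236
V + E = 403


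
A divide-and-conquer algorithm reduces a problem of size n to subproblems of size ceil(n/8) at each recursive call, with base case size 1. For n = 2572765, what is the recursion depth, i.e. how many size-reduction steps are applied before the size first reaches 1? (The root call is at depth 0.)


Each step divides the size by 8 (rounding up); after k steps the size is ceil(n/8^k), which equals 1 exactly when 8^k >= n.
So the depth is the smallest k with 8^k >= 2572765, i.e. ceil(log_8(2572765)).
8^7 = 2097152 < 2572765 <= 16777216 = 8^8
Recursion depth = 8


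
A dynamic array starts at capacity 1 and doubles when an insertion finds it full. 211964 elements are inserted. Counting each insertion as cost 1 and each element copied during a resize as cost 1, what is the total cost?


n = 211964
Insertion costs: 211964
Resizes copy 1, 2, 4, ... up to the largest power of 2 that is <= n-1 = 211963, i.e. 131072.
Copy costs = 1 + 2 + 4 + 8 + 16 + 32 + 64 + 128 + 256 + 512 + 1024 + 2048 + 4096 + 8192 + 16384 + 32768 + 65536 + 131072 = 262143
Total = 211964 + 262143 = 474107


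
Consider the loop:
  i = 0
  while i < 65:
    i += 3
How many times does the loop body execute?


Starting at i = 0, each iteration adds 3.
Iterations until i >= 65:
  Iteration 1: i = 0 -> i = 3
  Iteration 2: i = 3 -> i = 6
  Iteration 3: i = 6 -> i = 9
  Iteration 4: i = 9 -> i = 12
  Iteration 5: i = 12 -> i = 15
  Iteration 6: i = 15 -> i = 18
  Iteration 7: i = 18 -> i = 21
  Iteration 8: i = 21 -> i = 24
  ... continuing ...
Total iterations = ceil(65/3) = 22


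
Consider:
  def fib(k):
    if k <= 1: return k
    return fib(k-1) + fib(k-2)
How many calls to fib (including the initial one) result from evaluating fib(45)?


Let C(m) = total calls to evaluate fib(m). Then C(0)=C(1)=1, and
C(m) = 1 + C(m-1) + C(m-2) for m >= 2.
Build the table (each entry = 1 + previous two):
  C(0) = 1
  C(1) = 1
  C(2) = 1 + 1 + 1 = 3
  C(3) = 1 + 3 + 1 = 5
  C(4) = 1 + 5 + 3 = 9
  C(5) = 1 + 9 + 5 = 15
  C(6) = 1 + 15 + 9 = 25
  C(7) = 1 + 25 + 15 = 41
  C(8) = 1 + 41 + 25 = 67
  C(9) = 1 + 67 + 41 = 109
  C(10) = 1 + 109 + 67 = 177
  C(11) = 1 + 177 + 109 = 287
  C(12) = 1 + 287 + 177 = 465
  C(13) = 1 + 465 + 287 = 753
  C(14) = 1 + 753 + 465 = 1219
  C(15) = 1 + 1219 + 753 = 1973
  C(16) = 1 + 1973 + 1219 = 3193
  C(17) = 1 + 3193 + 1973 = 5167
  C(18) = 1 + 5167 + 3193 = 8361
  C(19) = 1 + 8361 + 5167 = 13529
  C(20) = 1 + 13529 + 8361 = 21891
  C(21) = 1 + 21891 + 13529 = 35421
  C(22) = 1 + 35421 + 21891 = 57313
  C(23) = 1 + 57313 + 35421 = 92735
  C(24) = 1 + 92735 + 57313 = 150049
  C(25) = 1 + 150049 + 92735 = 242785
  C(26) = 1 + 242785 + 150049 = 392835
  C(27) = 1 + 392835 + 242785 = 635621
  C(28) = 1 + 635621 + 392835 = 1028457
  C(29) = 1 + 1028457 + 635621 = 1664079
  C(30) = 1 + 1664079 + 1028457 = 2692537
  C(31) = 1 + 2692537 + 1664079 = 4356617
  C(32) = 1 + 4356617 + 2692537 = 7049155
  C(33) = 1 + 7049155 + 4356617 = 11405773
  C(34) = 1 + 11405773 + 7049155 = 18454929
  C(35) = 1 + 18454929 + 11405773 = 29860703
  C(36) = 1 + 29860703 + 18454929 = 48315633
  C(37) = 1 + 48315633 + 29860703 = 78176337
  C(38) = 1 + 78176337 + 48315633 = 126491971
  C(39) = 1 + 126491971 + 78176337 = 204668309
  C(40) = 1 + 204668309 + 126491971 = 331160281
  C(41) = 1 + 331160281 + 204668309 = 535828591
  C(42) = 1 + 535828591 + 331160281 = 866988873
  C(43) = 1 + 866988873 + 535828591 = 1402817465
  C(44) = 1 + 1402817465 + 866988873 = 2269806339
  C(45) = 1 + 2269806339 + 1402817465 = 3672623805
Total calls for fib(45) = 3672623805


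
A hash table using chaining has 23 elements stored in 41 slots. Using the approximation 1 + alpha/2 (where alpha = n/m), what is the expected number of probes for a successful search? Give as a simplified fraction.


Load factor alpha = n/m = 23/41
Expected probes = 1 + alpha/2 = 1 + 23/(2*41)
= 1 + 23/82
= 82/82 + 23/82
= 105/82


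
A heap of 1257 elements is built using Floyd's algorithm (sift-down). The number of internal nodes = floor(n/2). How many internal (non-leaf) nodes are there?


Leaf nodes occupy roughly half the array.
Sift-down is called for each internal node, starting from the last one.
Internal nodes = floor(n/2) = floor(1257/2) = 628


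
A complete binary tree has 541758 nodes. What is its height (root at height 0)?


In a complete binary tree, level k holds nodes 2^k .. 2^(k+1)-1 (1-indexed).
Height = floor(log2(n)) = floor(log2(541758)) = 19
Check: 2^19 = 524288 <= 541758 < 1048576 = 2^20


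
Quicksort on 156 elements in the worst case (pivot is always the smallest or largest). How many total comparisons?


In the worst case, each partition step picks the worst pivot:
  Partition 1: 155 comparisons (n-1 elements to compare)
  Partition 2: 154 comparisons
  Partition 3: 153 comparisons
  Partition 4: 152 comparisons
  Partition 5: 151 comparisons
  ...
  Last partition: 0 comparisons
Total = (n-1) + (n-2) + ... + 1 + 0 = n*(n-1)/2
= 156*155/2 = 12090


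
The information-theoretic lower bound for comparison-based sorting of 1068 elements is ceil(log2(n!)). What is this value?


A binary decision tree of height h has at most 2^h leaves and needs at least n! of them, so h >= ceil(log2(n!)).
1068! is far too large to multiply out, so use Stirling's series:
  ln(n!) ~ n ln n - n + (1/2) ln(2 pi n) + 1/(12n)  (error below 1/(360 n^3), negligible here)
  ln(1068) = 6.9735430
  n ln n = 1068 * 6.9735430 = 7447.7439
  (1/2) ln(2 pi * 1068) = (1/2) ln(6710.4419) = 4.4057
  1/(12*1068) = 0.0001
  ln(1068!) ~ 7447.7439 - 1068 + 4.4057 + 0.0001 = 6384.1497
Convert to base 2: log2(1068!) = 6384.1497 / ln 2 = 6384.1497 / 0.69314718 = 9210.3811
ceil(9210.3811) = 9211


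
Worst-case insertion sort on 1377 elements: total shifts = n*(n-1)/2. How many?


Sum of shifts = 1 + 2 + 3 + ... + 1376
= 1377 * 1376 / 2
= 1894752 / 2
= 947376


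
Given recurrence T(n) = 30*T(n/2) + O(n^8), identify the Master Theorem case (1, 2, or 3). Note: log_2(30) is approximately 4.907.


Master Theorem parameters: a=30, b=2, c=8
log_b(a) = 4.907
Compare b^c with a: 2^8 = 256 > 30, so c > log_b(a).
Comparing c=8 vs log_b(a)=4.907:
8 > 4.907 => Case 3
Result: T(n) = O(n^8)
Master Theorem case = 3
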